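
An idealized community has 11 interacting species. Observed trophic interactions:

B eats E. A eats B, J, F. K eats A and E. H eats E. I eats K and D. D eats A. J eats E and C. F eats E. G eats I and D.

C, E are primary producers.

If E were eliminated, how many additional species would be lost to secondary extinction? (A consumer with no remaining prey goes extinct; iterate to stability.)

Remove E.
Round 1: B (all prey gone), F (all prey gone), H (all prey gone) → extinct.
No further losses. Total secondary extinctions: 3.

3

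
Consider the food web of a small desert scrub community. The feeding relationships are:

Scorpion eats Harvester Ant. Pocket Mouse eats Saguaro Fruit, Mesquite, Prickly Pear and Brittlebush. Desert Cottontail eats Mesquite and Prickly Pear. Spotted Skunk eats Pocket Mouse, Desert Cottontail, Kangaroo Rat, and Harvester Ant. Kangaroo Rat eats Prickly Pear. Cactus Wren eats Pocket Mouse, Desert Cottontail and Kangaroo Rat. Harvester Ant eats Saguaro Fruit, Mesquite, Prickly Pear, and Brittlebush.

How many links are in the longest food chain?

2 links

One longest chain: Prickly Pear → Desert Cottontail → Cactus Wren.
It has 3 species and 2 links.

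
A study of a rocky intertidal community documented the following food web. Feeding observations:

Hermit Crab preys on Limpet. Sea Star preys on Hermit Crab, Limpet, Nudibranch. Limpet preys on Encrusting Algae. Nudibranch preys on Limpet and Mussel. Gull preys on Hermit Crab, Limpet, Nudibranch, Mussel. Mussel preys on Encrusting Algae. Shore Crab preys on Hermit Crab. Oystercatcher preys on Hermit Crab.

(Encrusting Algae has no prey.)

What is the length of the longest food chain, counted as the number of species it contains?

One longest chain: Encrusting Algae → Limpet → Nudibranch → Sea Star.
It has 4 species and 3 links.

4 species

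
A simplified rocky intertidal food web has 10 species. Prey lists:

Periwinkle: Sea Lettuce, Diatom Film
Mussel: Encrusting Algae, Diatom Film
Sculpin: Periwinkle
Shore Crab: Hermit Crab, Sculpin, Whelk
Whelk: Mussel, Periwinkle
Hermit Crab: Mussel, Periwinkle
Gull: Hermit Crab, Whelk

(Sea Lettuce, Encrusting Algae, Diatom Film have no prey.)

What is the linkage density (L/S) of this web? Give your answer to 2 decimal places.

There are L = 14 links among S = 10 species.
L/S = 14/10 = 1.4000 ≈ 1.40.

L/S = 1.40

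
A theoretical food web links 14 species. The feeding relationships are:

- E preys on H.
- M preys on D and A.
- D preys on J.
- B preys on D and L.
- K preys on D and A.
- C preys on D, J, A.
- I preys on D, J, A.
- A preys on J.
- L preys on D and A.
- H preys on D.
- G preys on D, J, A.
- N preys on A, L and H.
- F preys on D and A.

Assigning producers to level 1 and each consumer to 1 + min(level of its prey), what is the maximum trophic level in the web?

4

Producers (level 1): J.
Following each consumer down to its lowest-level prey: J → D → H → E (levels 1 through 4).
All prey of E (H 3) are at level 3 or above, so E is at level 1 + 3 = 4.
Every consumer has at least one prey at level 3 or below, so none exceeds level 4.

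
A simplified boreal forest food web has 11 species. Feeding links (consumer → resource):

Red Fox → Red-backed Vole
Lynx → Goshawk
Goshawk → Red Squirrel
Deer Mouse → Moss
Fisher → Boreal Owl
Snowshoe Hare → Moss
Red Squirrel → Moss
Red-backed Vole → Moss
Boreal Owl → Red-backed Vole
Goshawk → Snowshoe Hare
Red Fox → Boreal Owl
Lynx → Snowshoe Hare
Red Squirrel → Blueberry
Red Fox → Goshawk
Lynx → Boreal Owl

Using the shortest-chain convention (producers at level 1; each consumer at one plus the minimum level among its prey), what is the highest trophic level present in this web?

Producers (level 1): Blueberry, Moss.
Following each consumer down to its lowest-level prey: Moss → Red-backed Vole → Boreal Owl → Fisher (levels 1 through 4).
All prey of Fisher (Boreal Owl 3) are at level 3 or above, so Fisher is at level 1 + 3 = 4.
Every consumer has at least one prey at level 3 or below, so none exceeds level 4.

4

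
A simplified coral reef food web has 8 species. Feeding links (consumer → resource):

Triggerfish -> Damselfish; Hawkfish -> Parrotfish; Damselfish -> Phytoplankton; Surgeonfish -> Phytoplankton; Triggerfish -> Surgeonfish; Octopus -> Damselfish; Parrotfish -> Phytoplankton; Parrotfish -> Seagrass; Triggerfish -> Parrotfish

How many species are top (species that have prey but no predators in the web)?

3

Top species (has prey, but nothing eats it): Octopus, Triggerfish, Hawkfish.
Count: 3.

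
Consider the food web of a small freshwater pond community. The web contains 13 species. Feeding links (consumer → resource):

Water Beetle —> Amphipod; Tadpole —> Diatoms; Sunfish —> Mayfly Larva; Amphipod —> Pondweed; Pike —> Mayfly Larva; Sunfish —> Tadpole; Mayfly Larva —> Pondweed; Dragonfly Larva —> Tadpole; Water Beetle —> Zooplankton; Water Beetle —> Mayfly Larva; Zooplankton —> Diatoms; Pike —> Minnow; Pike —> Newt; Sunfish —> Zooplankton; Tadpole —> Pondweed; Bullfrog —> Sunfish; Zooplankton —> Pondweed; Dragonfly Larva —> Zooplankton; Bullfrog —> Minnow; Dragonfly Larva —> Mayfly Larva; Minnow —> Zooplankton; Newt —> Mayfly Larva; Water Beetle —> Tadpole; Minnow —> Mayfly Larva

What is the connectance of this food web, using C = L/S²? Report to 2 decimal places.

The web has S = 13 species and L = 24 feeding links.
C = L / S² = 24 / 169 = 0.1420 ≈ 0.14.

C = 0.14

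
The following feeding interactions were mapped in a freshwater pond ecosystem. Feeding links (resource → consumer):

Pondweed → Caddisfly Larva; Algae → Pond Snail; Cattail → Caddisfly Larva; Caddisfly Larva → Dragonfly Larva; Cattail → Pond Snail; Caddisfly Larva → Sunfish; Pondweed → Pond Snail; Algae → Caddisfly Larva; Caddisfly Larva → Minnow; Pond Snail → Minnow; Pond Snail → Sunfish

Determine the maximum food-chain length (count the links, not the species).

One longest chain: Algae → Pond Snail → Sunfish.
It has 3 species and 2 links.

2 links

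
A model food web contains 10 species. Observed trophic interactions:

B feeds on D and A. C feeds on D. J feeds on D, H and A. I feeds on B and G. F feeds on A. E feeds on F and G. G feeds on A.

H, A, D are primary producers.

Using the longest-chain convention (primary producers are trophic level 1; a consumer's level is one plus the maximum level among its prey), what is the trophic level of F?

Trophic level 2

A is a producer → level 1.
F eats A → level 2.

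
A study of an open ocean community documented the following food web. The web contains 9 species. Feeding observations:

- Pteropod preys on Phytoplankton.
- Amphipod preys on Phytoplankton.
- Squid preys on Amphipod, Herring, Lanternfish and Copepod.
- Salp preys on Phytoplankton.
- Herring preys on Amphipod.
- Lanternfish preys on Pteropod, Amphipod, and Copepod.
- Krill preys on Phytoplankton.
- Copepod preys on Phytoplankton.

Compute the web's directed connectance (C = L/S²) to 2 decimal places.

The web has S = 9 species and L = 13 feeding links.
C = L / S² = 13 / 81 = 0.1605 ≈ 0.16.

C = 0.16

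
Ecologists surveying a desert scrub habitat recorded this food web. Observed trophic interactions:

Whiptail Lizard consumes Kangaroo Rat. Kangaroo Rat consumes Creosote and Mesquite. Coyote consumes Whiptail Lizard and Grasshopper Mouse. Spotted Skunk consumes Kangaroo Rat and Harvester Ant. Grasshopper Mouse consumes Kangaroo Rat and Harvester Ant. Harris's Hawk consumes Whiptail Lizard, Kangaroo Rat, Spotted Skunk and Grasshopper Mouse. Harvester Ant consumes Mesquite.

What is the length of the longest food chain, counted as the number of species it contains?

4 species

One longest chain: Creosote → Kangaroo Rat → Whiptail Lizard → Harris's Hawk.
It has 4 species and 3 links.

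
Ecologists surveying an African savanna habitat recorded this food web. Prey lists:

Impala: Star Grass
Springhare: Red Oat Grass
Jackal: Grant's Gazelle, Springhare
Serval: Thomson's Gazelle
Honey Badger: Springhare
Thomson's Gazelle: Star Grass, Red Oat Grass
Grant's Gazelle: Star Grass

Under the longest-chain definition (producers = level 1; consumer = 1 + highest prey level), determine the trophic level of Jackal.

Trophic level 3

Star Grass is a producer → level 1.
Grant's Gazelle eats Star Grass → level 2.
Jackal eats Grant's Gazelle (level 2); other prey at levels: Springhare 2 → level 3.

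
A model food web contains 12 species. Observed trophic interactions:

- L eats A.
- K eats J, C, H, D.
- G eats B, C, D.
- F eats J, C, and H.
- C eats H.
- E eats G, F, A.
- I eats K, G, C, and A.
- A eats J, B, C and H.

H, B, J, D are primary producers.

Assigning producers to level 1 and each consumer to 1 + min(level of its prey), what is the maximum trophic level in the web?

Producers (level 1): H, B, J, D.
Following each consumer down to its lowest-level prey: H → C → I (levels 1 through 3).
All prey of I (C 2, A 2, K 2, G 2) are at level 2 or above, so I is at level 1 + 2 = 3.
Every consumer has at least one prey at level 2 or below, so none exceeds level 3.

3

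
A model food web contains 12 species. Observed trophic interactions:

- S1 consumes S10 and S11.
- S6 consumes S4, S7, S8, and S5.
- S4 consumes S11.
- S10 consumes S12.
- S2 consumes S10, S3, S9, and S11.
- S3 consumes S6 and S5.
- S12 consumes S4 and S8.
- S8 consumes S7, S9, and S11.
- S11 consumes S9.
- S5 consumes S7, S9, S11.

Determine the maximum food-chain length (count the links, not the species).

One longest chain: S9 → S11 → S4 → S12 → S10 → S1.
It has 6 species and 5 links.

5 links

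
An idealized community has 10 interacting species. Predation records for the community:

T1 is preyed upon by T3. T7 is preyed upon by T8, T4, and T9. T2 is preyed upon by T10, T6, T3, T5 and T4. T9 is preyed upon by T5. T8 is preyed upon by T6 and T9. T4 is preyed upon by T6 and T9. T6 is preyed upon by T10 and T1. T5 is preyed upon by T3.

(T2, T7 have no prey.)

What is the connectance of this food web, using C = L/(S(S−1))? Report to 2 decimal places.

The web has S = 10 species and L = 17 feeding links.
C = L / (S(S−1)) = 17 / 90 = 0.1889 ≈ 0.19.

C = 0.19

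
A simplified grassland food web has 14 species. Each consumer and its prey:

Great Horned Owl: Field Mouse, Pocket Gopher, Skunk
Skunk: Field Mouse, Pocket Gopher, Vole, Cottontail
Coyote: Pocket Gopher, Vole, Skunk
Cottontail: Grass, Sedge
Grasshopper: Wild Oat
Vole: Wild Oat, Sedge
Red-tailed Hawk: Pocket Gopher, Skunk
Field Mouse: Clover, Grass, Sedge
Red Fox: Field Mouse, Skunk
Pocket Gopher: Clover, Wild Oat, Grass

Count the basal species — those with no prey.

Basal species (no prey listed): Clover, Wild Oat, Grass, Sedge.
Count: 4.

4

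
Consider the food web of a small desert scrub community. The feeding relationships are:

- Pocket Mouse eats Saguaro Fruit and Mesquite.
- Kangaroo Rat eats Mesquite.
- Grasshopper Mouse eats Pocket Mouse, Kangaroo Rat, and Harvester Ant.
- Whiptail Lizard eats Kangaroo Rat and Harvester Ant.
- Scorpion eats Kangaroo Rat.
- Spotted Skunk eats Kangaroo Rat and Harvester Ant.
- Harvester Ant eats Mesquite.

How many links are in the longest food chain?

2 links

One longest chain: Mesquite → Harvester Ant → Grasshopper Mouse.
It has 3 species and 2 links.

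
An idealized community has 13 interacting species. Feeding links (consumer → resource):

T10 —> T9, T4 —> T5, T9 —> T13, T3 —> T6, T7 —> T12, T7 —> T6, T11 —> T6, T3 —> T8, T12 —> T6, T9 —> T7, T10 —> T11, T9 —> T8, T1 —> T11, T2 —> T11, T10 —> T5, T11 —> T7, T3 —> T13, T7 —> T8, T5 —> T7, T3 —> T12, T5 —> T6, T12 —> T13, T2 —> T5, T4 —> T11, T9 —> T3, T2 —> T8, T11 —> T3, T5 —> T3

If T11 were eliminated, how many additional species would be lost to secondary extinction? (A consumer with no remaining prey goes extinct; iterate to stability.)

Remove T11.
Round 1: T1 (all prey gone) → extinct.
No further losses. Total secondary extinctions: 1.

1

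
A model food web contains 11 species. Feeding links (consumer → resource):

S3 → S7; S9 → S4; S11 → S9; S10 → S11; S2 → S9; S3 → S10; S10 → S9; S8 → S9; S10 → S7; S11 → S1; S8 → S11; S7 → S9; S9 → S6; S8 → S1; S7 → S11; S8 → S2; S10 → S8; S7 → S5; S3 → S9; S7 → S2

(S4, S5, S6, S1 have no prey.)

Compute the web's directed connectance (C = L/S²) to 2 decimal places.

C = 0.17

The web has S = 11 species and L = 20 feeding links.
C = L / S² = 20 / 121 = 0.1653 ≈ 0.17.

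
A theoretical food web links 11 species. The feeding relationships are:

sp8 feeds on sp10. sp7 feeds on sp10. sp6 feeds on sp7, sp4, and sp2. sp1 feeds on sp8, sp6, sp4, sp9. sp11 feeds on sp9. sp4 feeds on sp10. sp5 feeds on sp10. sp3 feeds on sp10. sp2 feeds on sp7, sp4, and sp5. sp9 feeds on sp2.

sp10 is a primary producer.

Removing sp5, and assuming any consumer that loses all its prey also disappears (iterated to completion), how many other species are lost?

0

Remove sp5.
Every predator of it retains at least one other prey: sp2 still has sp7, sp4.
No consumer loses all prey, so no secondary extinctions occur.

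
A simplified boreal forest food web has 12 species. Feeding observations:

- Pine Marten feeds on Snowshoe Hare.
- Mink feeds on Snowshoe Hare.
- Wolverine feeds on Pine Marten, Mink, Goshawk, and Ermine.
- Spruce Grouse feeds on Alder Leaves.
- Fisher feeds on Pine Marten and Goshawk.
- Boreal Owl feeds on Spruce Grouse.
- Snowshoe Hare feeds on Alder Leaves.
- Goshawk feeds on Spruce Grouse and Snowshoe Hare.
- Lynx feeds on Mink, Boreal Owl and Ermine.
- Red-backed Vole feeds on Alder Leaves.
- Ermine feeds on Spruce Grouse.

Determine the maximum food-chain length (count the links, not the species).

3 links

One longest chain: Alder Leaves → Spruce Grouse → Ermine → Wolverine.
It has 4 species and 3 links.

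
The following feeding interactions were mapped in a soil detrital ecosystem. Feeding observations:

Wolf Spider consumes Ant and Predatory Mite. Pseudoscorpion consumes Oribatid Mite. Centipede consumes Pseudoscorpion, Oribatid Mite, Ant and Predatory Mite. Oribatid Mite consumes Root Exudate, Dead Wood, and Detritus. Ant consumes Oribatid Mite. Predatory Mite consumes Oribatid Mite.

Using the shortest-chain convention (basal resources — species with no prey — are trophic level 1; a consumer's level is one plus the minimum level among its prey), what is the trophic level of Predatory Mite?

Trophic level 3

Detritus has no prey (basal) → level 1.
Oribatid Mite eats Detritus → level 2.
Predatory Mite eats Oribatid Mite → level 3.
No prey of Predatory Mite is below level 2, so 3 is the minimum.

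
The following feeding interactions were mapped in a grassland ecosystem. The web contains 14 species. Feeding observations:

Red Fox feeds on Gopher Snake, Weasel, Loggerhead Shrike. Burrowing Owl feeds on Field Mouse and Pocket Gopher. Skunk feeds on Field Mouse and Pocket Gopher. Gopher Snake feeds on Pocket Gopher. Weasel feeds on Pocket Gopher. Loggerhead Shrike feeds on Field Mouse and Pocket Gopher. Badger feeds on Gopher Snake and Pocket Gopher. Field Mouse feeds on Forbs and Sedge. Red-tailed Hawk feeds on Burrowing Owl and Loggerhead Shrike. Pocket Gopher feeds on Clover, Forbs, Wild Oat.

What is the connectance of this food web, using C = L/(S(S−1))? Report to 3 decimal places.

The web has S = 14 species and L = 20 feeding links.
C = L / (S(S−1)) = 20 / 182 = 0.1099 ≈ 0.110.

C = 0.110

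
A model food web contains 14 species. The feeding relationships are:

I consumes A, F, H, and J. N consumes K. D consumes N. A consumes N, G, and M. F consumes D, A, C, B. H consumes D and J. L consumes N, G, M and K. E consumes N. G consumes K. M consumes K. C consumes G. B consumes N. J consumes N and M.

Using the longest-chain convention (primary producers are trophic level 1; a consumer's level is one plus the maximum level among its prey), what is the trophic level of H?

K is a producer → level 1.
N eats K → level 2.
D eats N → level 3.
H eats D (level 3); other prey at levels: J 3 → level 4.

Trophic level 4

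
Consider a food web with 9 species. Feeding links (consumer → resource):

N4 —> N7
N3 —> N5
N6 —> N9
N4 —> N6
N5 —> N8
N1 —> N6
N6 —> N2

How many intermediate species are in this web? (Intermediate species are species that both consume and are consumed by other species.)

2

Intermediate species (has both prey and predators): N5, N6.
Count: 2.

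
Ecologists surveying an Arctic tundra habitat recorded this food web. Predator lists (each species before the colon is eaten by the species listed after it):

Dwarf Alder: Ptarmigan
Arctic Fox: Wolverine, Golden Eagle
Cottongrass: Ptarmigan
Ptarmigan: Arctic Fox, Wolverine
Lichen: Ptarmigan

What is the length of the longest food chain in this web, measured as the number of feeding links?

One longest chain: Cottongrass → Ptarmigan → Arctic Fox → Wolverine.
It has 4 species and 3 links.

3 links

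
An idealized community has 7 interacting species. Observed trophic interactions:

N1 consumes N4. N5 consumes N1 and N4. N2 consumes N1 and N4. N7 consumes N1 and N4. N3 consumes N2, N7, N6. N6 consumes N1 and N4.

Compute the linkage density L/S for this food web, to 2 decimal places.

L/S = 1.71

There are L = 12 links among S = 7 species.
L/S = 12/7 = 1.7143 ≈ 1.71.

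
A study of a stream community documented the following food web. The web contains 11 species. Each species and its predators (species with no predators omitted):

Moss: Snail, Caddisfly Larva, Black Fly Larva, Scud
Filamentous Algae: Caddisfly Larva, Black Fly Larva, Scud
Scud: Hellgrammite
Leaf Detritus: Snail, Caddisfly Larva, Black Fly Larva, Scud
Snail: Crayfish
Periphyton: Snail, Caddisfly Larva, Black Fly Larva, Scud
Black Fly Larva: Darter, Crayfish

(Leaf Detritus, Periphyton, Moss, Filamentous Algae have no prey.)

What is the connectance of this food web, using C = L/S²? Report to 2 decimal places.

C = 0.16

The web has S = 11 species and L = 19 feeding links.
C = L / S² = 19 / 121 = 0.1570 ≈ 0.16.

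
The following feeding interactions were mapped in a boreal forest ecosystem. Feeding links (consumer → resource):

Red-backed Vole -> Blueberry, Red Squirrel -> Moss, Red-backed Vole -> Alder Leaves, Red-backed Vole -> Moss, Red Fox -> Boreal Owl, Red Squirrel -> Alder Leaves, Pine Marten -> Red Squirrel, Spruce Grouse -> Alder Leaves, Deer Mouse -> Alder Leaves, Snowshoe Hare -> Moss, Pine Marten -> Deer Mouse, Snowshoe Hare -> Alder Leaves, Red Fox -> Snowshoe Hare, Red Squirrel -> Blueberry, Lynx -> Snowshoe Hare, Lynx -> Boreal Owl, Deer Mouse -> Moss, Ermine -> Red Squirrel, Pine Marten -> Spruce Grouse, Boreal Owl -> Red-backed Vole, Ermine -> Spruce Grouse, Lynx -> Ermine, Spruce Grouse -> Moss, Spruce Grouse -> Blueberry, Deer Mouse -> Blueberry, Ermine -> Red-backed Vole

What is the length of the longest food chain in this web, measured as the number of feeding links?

One longest chain: Alder Leaves → Red-backed Vole → Boreal Owl → Lynx.
It has 4 species and 3 links.

3 links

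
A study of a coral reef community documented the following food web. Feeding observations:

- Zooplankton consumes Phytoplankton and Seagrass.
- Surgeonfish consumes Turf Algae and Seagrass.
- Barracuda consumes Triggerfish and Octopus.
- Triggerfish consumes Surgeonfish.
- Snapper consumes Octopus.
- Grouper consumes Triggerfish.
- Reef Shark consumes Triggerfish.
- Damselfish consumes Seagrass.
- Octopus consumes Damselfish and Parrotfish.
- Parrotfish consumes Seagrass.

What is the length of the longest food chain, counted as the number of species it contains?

One longest chain: Seagrass → Parrotfish → Octopus → Snapper.
It has 4 species and 3 links.

4 species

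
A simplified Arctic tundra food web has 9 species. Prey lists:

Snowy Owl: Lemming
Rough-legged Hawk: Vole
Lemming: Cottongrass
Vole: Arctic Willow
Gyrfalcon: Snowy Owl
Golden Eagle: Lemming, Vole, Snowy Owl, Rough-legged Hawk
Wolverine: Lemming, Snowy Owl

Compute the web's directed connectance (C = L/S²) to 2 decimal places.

The web has S = 9 species and L = 11 feeding links.
C = L / S² = 11 / 81 = 0.1358 ≈ 0.14.

C = 0.14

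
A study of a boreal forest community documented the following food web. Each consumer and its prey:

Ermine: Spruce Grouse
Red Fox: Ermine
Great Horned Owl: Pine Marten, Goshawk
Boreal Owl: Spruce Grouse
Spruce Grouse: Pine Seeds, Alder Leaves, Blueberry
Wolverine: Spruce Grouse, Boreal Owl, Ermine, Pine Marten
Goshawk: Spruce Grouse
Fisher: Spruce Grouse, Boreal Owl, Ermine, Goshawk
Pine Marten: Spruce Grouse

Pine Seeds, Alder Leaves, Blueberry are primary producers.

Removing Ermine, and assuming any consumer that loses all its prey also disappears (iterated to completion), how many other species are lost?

1

Remove Ermine.
Round 1: Red Fox (all prey gone) → extinct.
No further losses. Total secondary extinctions: 1.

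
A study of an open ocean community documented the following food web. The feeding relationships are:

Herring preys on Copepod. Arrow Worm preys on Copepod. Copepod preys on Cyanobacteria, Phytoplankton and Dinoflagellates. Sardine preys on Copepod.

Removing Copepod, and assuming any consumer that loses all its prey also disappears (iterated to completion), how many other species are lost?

Remove Copepod.
Round 1: Sardine (all prey gone), Arrow Worm (all prey gone), Herring (all prey gone) → extinct.
No further losses. Total secondary extinctions: 3.

3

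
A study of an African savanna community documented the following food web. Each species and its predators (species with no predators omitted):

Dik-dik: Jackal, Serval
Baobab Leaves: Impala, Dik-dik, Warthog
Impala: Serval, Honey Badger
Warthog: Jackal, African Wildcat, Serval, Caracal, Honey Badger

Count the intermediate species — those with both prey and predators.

Intermediate species (has both prey and predators): Impala, Dik-dik, Warthog.
Count: 3.

3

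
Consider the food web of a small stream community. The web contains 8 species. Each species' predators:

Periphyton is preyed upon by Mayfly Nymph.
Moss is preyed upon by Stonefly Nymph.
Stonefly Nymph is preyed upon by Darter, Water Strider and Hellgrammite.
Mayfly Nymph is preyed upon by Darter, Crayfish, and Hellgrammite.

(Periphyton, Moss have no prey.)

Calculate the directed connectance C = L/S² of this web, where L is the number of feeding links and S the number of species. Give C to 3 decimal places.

The web has S = 8 species and L = 8 feeding links.
C = L / S² = 8 / 64 = 0.1250 ≈ 0.125.

C = 0.125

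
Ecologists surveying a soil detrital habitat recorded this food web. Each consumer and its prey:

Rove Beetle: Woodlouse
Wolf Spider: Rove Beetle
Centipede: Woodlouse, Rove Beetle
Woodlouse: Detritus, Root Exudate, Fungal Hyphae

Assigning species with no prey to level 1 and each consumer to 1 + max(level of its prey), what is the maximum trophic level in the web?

4

Basal resources (level 1): Detritus, Root Exudate, Fungal Hyphae.
Detritus → Woodlouse → Rove Beetle → Wolf Spider gives Wolf Spider level 4.
No species has a prey at level 4, so no species reaches level 5.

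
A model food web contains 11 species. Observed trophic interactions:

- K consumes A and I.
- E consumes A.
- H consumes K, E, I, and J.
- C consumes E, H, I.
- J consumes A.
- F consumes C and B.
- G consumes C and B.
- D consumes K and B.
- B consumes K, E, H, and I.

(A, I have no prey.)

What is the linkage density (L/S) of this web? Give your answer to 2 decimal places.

L/S = 1.91

There are L = 21 links among S = 11 species.
L/S = 21/11 = 1.9091 ≈ 1.91.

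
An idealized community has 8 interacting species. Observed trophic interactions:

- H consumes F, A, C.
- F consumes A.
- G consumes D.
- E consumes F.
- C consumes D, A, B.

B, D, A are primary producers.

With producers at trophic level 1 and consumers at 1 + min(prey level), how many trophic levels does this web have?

3

Producers (level 1): B, D, A.
Following each consumer down to its lowest-level prey: A → F → E (levels 1 through 3).
All prey of E (F 2) are at level 2 or above, so E is at level 1 + 2 = 3.
Every consumer has at least one prey at level 2 or below, so none exceeds level 3.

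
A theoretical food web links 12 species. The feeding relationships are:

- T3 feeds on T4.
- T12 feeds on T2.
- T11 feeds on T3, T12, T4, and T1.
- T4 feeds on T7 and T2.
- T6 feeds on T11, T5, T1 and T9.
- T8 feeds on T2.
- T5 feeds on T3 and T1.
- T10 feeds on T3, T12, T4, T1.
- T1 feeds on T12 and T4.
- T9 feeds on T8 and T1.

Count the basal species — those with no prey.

Basal species (no prey listed): T2, T7.
Count: 2.

2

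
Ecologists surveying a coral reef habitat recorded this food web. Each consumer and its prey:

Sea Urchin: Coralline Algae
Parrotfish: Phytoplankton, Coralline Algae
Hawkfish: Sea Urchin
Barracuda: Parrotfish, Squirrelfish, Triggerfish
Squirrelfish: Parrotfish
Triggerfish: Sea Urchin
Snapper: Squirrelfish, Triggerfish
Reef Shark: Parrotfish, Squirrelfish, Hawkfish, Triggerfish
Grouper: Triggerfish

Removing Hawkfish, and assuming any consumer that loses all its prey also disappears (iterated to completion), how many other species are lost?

0

Remove Hawkfish.
Every predator of it retains at least one other prey: Reef Shark still has Parrotfish, Squirrelfish, Triggerfish.
No consumer loses all prey, so no secondary extinctions occur.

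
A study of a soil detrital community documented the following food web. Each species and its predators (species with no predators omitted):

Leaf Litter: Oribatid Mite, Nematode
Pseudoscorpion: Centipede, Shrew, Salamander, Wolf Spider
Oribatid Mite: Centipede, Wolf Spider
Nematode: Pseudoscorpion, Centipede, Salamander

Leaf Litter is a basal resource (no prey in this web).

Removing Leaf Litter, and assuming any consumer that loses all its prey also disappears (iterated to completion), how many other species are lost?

7

Remove Leaf Litter.
Round 1: Oribatid Mite (all prey gone), Nematode (all prey gone) → extinct.
Round 2: Pseudoscorpion (all prey gone) → extinct.
Round 3: Centipede (all prey gone), Shrew (all prey gone), Salamander (all prey gone), Wolf Spider (all prey gone) → extinct.
No further losses. Total secondary extinctions: 7.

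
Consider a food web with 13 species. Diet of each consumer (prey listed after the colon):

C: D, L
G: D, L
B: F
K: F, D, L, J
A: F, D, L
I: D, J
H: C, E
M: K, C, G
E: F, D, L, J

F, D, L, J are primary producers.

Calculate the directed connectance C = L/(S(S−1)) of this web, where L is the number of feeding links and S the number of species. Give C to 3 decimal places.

C = 0.147

The web has S = 13 species and L = 23 feeding links.
C = L / (S(S−1)) = 23 / 156 = 0.1474 ≈ 0.147.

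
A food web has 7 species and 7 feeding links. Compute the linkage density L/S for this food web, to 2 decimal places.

There are L = 7 links among S = 7 species.
L/S = 7/7 = 1.0000 ≈ 1.00.

L/S = 1.00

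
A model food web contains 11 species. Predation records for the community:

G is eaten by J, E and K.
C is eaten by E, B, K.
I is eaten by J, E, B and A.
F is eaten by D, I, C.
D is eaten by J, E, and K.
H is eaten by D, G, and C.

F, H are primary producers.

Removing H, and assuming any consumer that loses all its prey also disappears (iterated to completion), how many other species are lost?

Remove H.
Round 1: G (all prey gone) → extinct.
No further losses. Total secondary extinctions: 1.

1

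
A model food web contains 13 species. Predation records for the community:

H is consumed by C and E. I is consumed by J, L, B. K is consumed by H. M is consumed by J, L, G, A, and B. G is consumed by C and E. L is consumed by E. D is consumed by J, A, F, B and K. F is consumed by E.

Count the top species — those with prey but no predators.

Top species (has prey, but nothing eats it): J, A, B, E, C.
Count: 5.

5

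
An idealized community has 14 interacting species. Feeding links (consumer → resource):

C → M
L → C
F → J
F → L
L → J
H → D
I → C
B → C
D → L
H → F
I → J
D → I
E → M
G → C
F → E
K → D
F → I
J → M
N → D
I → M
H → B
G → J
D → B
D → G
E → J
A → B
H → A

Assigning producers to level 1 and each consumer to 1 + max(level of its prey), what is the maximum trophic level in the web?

5

Producers (level 1): M.
M → J → I → D → K gives K level 5.
No species has a prey at level 5, so no species reaches level 6.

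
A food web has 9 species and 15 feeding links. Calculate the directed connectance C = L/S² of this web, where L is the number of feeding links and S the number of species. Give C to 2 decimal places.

The web has S = 9 species and L = 15 feeding links.
C = L / S² = 15 / 81 = 0.1852 ≈ 0.19.

C = 0.19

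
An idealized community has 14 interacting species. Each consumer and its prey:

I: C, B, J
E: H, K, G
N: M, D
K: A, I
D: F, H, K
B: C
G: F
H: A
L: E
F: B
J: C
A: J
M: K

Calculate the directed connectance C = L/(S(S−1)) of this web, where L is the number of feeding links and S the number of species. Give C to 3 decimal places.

C = 0.115

The web has S = 14 species and L = 21 feeding links.
C = L / (S(S−1)) = 21 / 182 = 0.1154 ≈ 0.115.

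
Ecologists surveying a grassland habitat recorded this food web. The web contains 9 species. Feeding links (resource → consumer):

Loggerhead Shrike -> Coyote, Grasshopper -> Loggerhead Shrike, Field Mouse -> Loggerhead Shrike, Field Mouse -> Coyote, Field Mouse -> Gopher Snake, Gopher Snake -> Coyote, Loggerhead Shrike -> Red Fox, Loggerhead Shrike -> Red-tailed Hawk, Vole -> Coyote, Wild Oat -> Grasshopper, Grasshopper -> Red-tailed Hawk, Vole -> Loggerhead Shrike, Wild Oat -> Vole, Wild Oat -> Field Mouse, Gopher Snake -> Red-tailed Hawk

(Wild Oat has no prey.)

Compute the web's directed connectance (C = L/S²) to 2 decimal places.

C = 0.19

The web has S = 9 species and L = 15 feeding links.
C = L / S² = 15 / 81 = 0.1852 ≈ 0.19.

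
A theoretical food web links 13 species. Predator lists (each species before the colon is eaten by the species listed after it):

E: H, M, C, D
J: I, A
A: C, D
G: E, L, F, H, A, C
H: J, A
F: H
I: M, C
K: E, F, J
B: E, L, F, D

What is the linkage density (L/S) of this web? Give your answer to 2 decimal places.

There are L = 26 links among S = 13 species.
L/S = 26/13 = 2.0000 ≈ 2.00.

L/S = 2.00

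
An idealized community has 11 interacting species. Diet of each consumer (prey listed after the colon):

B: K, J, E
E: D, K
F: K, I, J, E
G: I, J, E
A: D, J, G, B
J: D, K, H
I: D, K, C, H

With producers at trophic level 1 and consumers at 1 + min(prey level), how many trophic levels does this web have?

Producers (level 1): D, K, C, H.
Following each consumer down to its lowest-level prey: D → I → G (levels 1 through 3).
All prey of G (I 2, J 2, E 2) are at level 2 or above, so G is at level 1 + 2 = 3.
Every consumer has at least one prey at level 2 or below, so none exceeds level 3.

3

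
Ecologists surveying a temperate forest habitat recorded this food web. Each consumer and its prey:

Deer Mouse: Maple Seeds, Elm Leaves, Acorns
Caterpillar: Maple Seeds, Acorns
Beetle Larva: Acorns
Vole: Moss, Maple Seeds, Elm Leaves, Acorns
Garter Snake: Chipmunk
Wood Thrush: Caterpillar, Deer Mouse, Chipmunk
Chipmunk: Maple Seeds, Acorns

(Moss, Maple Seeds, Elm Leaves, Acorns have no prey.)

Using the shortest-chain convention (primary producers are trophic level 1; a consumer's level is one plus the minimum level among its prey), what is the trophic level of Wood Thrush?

Maple Seeds is a producer → level 1.
Chipmunk eats Maple Seeds → level 2.
Wood Thrush eats Chipmunk → level 3.
No prey of Wood Thrush is below level 2, so 3 is the minimum.

Trophic level 3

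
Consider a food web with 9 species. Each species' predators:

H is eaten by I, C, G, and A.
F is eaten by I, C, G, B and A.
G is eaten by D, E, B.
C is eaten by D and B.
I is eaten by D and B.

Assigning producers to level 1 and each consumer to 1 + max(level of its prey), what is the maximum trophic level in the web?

Producers (level 1): H, F.
H → I → D gives D level 3.
No species has a prey at level 3, so no species reaches level 4.

3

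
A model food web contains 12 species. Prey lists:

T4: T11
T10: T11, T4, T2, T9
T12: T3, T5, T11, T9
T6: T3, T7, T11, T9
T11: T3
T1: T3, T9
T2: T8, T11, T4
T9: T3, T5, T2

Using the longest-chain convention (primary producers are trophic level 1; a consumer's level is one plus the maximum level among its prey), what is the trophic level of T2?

T3 is a producer → level 1.
T11 eats T3 → level 2.
T4 eats T11 → level 3.
T2 eats T4 (level 3); other prey at levels: T8 1, T11 2 → level 4.

Trophic level 4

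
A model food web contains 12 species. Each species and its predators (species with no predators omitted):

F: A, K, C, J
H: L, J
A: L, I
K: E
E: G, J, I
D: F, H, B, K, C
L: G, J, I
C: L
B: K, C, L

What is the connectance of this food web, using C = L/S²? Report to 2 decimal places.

C = 0.17

The web has S = 12 species and L = 24 feeding links.
C = L / S² = 24 / 144 = 0.1667 ≈ 0.17.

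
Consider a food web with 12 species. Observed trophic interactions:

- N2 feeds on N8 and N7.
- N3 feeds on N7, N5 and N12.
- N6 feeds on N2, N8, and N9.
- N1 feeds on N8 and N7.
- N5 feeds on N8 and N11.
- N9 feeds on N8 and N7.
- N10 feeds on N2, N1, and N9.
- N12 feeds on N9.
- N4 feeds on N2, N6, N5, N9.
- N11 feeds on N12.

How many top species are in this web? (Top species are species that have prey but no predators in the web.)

Top species (has prey, but nothing eats it): N10, N4, N3.
Count: 3.

3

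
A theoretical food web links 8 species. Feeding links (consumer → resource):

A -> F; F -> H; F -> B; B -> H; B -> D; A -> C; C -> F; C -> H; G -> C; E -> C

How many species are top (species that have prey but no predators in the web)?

Top species (has prey, but nothing eats it): A, E, G.
Count: 3.

3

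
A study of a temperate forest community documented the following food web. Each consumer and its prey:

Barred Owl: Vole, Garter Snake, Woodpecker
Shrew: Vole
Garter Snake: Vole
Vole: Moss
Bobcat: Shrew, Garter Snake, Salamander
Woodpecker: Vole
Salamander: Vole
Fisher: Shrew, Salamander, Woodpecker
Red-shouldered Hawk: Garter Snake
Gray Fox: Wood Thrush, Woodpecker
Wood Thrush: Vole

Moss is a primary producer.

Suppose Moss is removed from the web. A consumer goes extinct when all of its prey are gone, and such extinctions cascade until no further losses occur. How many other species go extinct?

11

Remove Moss.
Round 1: Vole (all prey gone) → extinct.
Round 2: Shrew (all prey gone), Wood Thrush (all prey gone), Garter Snake (all prey gone), Salamander (all prey gone), Woodpecker (all prey gone) → extinct.
Round 3: Red-shouldered Hawk (all prey gone), Gray Fox (all prey gone), Fisher (all prey gone), Bobcat (all prey gone), Barred Owl (all prey gone) → extinct.
No further losses. Total secondary extinctions: 11.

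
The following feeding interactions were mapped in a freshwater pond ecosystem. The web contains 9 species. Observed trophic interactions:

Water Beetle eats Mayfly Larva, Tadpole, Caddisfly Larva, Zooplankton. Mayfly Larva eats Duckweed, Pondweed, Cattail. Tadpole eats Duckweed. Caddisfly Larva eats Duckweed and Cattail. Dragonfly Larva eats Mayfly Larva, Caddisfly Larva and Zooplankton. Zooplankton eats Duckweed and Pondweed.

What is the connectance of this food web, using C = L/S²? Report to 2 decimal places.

The web has S = 9 species and L = 15 feeding links.
C = L / S² = 15 / 81 = 0.1852 ≈ 0.19.

C = 0.19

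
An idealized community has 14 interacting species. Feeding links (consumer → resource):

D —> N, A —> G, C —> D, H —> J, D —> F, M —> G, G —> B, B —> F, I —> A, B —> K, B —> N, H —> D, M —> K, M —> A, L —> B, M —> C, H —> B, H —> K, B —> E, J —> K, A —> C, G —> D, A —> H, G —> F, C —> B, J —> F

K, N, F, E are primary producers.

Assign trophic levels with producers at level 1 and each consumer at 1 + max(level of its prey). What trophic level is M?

K is a producer → level 1.
B eats K (level 1); other prey at levels: N 1, F 1, E 1 → level 2.
H eats B (level 2); other prey at levels: K 1, J 2, D 2 → level 3.
A eats H (level 3); other prey at levels: G 3, C 3 → level 4.
M eats A (level 4); other prey at levels: K 1, G 3, C 3 → level 5.

Trophic level 5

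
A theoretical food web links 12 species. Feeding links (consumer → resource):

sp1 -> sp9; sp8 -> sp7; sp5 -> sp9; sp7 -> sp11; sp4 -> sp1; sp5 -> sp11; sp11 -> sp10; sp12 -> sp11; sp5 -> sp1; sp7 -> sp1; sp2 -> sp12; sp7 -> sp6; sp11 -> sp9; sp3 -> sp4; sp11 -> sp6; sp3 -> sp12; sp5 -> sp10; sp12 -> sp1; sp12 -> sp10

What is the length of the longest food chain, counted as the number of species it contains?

One longest chain: sp9 → sp1 → sp7 → sp8.
It has 4 species and 3 links.

4 species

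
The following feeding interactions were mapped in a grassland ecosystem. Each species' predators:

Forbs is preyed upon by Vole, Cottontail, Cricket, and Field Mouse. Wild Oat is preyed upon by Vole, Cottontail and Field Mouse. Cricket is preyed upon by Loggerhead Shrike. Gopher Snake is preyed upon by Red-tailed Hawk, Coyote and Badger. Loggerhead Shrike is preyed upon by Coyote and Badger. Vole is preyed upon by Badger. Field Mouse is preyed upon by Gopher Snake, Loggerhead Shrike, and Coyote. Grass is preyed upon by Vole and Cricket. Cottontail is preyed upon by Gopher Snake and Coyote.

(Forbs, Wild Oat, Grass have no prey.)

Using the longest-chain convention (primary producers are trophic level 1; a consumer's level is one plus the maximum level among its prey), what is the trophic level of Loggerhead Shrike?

Trophic level 3

Forbs is a producer → level 1.
Cricket eats Forbs (level 1); other prey at levels: Grass 1 → level 2.
Loggerhead Shrike eats Cricket (level 2); other prey at levels: Field Mouse 2 → level 3.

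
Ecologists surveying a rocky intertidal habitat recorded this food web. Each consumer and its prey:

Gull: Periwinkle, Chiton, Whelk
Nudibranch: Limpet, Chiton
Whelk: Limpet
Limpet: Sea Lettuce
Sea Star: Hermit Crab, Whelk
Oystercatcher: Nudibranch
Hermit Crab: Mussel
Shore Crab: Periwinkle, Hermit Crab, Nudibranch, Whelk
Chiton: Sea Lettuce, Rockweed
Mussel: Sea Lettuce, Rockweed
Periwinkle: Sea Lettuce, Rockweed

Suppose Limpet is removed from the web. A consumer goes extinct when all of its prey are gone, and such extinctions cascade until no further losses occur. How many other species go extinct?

Remove Limpet.
Round 1: Whelk (all prey gone) → extinct.
No further losses. Total secondary extinctions: 1.

1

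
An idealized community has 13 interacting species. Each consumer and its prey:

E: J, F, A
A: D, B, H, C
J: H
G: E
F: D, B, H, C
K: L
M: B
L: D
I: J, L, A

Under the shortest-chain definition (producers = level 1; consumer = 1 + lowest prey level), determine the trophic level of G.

D is a producer → level 1.
A eats D → level 2.
E eats A → level 3.
G eats E → level 4.
No prey of G is below level 3, so 4 is the minimum.

Trophic level 4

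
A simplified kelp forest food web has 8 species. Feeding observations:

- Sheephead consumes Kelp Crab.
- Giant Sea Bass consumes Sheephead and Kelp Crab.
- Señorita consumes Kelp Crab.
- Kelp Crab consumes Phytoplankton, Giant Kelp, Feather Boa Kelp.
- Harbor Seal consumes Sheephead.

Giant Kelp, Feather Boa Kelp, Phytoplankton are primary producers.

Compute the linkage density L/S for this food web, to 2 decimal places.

There are L = 8 links among S = 8 species.
L/S = 8/8 = 1.0000 ≈ 1.00.

L/S = 1.00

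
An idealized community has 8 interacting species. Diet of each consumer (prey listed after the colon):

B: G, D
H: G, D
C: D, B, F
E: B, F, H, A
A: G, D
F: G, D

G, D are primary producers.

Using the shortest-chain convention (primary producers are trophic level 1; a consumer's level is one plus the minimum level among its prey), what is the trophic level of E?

Trophic level 3

G is a producer → level 1.
B eats G → level 2.
E eats B → level 3.
No prey of E is below level 2, so 3 is the minimum.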